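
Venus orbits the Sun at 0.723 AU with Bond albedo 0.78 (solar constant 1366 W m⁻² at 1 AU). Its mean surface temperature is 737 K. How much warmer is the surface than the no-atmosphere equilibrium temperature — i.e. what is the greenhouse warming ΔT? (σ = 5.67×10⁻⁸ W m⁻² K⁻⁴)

ΔT ≈ 512.6 K

S = 1366/0.723² = 2613 W m⁻².
T_eq = [S(1−A)/(4σ)]^(1/4) = [2613×0.22/(4×5.67×10⁻⁸)]^(1/4) = 224.4 K.
ΔT = T_surf − T_eq = 737 − 224.4.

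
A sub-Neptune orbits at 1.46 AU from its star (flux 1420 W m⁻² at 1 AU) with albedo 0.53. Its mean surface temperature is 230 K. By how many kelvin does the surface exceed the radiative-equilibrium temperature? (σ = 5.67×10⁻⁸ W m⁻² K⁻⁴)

S = 1420/1.46² = 666.2 W m⁻².
T_eq = [S(1−A)/(4σ)]^(1/4) = [666.2×0.47/(4×5.67×10⁻⁸)]^(1/4) = 192.8 K.
ΔT = T_surf − T_eq = 230 − 192.8.

ΔT ≈ 37.2 K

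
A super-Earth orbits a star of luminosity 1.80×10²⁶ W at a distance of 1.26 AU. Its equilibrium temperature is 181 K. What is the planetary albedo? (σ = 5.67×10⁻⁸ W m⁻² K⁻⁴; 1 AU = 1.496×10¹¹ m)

A ≈ 0.40

d = 1.26 AU = 1.88×10¹¹ m.
Flux: S = L/(4πd²) = 1.80×10²⁶/(4π×(1.88×10¹¹)²) = 403 W m⁻².
From T_eq⁴ = S(1−A)/(4σ): 1−A = 4σT_eq⁴/S.
1−A = 4 × 5.67×10⁻⁸ × (181)⁴ / 403 = 0.604.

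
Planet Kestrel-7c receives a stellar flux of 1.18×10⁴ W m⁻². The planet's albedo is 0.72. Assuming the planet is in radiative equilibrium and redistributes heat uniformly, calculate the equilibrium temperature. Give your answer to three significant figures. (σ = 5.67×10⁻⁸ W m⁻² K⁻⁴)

T_eq ≈ 347 K

Energy balance: absorbed = emitted ⇒ πR²·S(1−A) = 4πR²·σT_eq⁴, so T_eq⁴ = S(1−A)/(4σ).
T_eq = [1.18×10⁴ × 0.28 / (4 × 5.67×10⁻⁸)]^(1/4) = (1.46×10¹⁰)^(1/4) = 347 K.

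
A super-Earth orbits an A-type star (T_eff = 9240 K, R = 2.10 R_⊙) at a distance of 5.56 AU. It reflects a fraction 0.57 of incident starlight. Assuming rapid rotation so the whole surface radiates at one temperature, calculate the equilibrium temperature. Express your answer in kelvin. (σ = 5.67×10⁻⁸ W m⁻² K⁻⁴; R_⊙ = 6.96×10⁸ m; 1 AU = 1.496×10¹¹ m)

R_⋆ = 2.10 × 6.96×10⁸ = 1.46×10⁹ m.
d = 5.56 AU = 8.32×10¹¹ m.
L = 4πR_⋆²σT_⋆⁴ = 4π(1.46×10⁹)² × 5.67×10⁻⁸ × (9240)⁴ = 1.11×10²⁸ W.
S = L/(4πd²) = 1280 W m⁻².
Energy balance: absorbed = emitted ⇒ πR²·S(1−A) = 4πR²·σT_eq⁴, so T_eq⁴ = S(1−A)/(4σ).
T_eq = [1280 × 0.43 / (4 × 5.67×10⁻⁸)]^(1/4) = (2.42×10⁹)^(1/4) = 222 K.

T_eq ≈ 222 K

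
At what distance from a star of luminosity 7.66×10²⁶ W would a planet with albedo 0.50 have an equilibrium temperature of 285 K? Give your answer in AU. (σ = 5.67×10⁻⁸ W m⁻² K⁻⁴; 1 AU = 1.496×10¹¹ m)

From T_eq⁴ = L(1−A)/(16πσd²): d = √[L(1−A)/(16πσT_eq⁴)].
d = √[7.66×10²⁶ × 0.50 / (16π × 5.67×10⁻⁸ × (285)⁴)] = 1.43×10¹¹ m = 0.954 AU.

d ≈ 0.954 AU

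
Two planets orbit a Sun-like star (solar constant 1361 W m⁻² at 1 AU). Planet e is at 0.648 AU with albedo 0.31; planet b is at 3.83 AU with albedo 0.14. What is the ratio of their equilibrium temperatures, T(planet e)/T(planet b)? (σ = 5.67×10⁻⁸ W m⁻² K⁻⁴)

T_eq = [S₀(1−A)/(4σd²)]^(1/4), so T ∝ (1−A)^(1/4) / √d.
T₁ = [1361×0.69/(4×5.67×10⁻⁸×0.648²)]^(1/4) = 315.12 K.
T₂ = [1361×0.86/(4×5.67×10⁻⁸×3.83²)]^(1/4) = 136.96 K.

T₁/T₂ ≈ 2.301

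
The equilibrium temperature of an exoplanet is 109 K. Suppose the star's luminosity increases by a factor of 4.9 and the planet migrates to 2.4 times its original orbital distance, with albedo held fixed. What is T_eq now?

T_eq ≈ 105 K

T_eq ∝ L^(1/4) · d^(−1/2).
T′ = 109 × 4.9^(1/4) / 2.4^(1/2) = 105 K.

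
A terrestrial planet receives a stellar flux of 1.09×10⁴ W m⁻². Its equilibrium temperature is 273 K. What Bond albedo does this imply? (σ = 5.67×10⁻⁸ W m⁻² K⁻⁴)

A ≈ 0.88

From T_eq⁴ = S(1−A)/(4σ): 1−A = 4σT_eq⁴/S.
1−A = 4 × 5.67×10⁻⁸ × (273)⁴ / 1.09×10⁴ = 0.116.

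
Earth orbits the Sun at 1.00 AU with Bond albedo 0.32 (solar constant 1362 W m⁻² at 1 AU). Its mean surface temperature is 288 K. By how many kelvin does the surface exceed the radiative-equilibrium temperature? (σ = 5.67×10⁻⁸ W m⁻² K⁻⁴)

S = 1362/1.00² = 1362 W m⁻².
T_eq = [S(1−A)/(4σ)]^(1/4) = [1362×0.68/(4×5.67×10⁻⁸)]^(1/4) = 252.8 K.
ΔT = T_surf − T_eq = 288 − 252.8.

ΔT ≈ 35.2 K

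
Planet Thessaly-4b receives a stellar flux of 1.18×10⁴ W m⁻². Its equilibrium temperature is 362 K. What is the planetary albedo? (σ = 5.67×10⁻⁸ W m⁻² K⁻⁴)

A ≈ 0.67

From T_eq⁴ = S(1−A)/(4σ): 1−A = 4σT_eq⁴/S.
1−A = 4 × 5.67×10⁻⁸ × (362)⁴ / 1.18×10⁴ = 0.330.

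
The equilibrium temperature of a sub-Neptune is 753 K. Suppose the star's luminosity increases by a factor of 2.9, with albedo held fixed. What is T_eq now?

T_eq ≈ 983 K

T_eq ∝ L^(1/4) · d^(−1/2).
T′ = 753 × 2.9^(1/4) = 983 K.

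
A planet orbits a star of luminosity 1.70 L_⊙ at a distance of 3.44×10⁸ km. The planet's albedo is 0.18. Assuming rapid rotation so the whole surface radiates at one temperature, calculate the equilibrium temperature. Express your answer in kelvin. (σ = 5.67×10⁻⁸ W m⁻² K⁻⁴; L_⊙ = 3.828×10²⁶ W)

T_eq ≈ 199 K

d = 3.44×10⁸ km = 3.44×10¹¹ m.
L = 1.70 × 3.828×10²⁶ = 6.51×10²⁶ W.
Flux: S = L/(4πd²) = 6.51×10²⁶/(4π×(3.44×10¹¹)²) = 438 W m⁻².
Energy balance: absorbed = emitted ⇒ πR²·S(1−A) = 4πR²·σT_eq⁴, so T_eq⁴ = S(1−A)/(4σ).
T_eq = [438 × 0.82 / (4 × 5.67×10⁻⁸)]^(1/4) = (1.58×10⁹)^(1/4) = 199 K.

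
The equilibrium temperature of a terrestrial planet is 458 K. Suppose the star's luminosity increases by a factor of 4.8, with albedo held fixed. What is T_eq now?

T_eq ≈ 678 K

T_eq ∝ L^(1/4) · d^(−1/2).
T′ = 458 × 4.8^(1/4) = 678 K.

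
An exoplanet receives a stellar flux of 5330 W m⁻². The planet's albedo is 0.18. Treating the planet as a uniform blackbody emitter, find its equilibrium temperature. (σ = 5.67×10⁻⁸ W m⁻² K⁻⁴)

T_eq ≈ 373 K

Energy balance: absorbed = emitted ⇒ πR²·S(1−A) = 4πR²·σT_eq⁴, so T_eq⁴ = S(1−A)/(4σ).
T_eq = [5330 × 0.82 / (4 × 5.67×10⁻⁸)]^(1/4) = (1.93×10¹⁰)^(1/4) = 373 K.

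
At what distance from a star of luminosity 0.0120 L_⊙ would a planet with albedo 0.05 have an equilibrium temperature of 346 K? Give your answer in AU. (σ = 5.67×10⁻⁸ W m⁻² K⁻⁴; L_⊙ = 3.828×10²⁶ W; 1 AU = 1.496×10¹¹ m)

d ≈ 0.0691 AU

L = 0.0120 × 3.828×10²⁶ = 4.59×10²⁴ W.
From T_eq⁴ = L(1−A)/(16πσd²): d = √[L(1−A)/(16πσT_eq⁴)].
d = √[4.59×10²⁴ × 0.95 / (16π × 5.67×10⁻⁸ × (346)⁴)] = 1.03×10¹⁰ m = 0.0691 AU.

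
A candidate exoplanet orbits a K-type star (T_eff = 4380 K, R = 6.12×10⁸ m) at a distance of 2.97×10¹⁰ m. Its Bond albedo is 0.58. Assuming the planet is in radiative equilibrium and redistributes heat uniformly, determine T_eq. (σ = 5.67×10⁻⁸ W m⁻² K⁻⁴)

T_eq ≈ 358 K

L = 4πR_⋆²σT_⋆⁴ = 4π(6.12×10⁸)² × 5.67×10⁻⁸ × (4380)⁴ = 9.82×10²⁵ W.
S = L/(4πd²) = 8860 W m⁻².
Energy balance: absorbed = emitted ⇒ πR²·S(1−A) = 4πR²·σT_eq⁴, so T_eq⁴ = S(1−A)/(4σ).
T_eq = [8860 × 0.42 / (4 × 5.67×10⁻⁸)]^(1/4) = (1.64×10¹⁰)^(1/4) = 358 K.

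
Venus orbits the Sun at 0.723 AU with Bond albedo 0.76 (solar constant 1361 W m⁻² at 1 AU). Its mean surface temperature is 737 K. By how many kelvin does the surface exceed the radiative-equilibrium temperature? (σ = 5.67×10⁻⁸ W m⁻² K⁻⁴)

S = 1361/0.723² = 2604 W m⁻².
T_eq = [S(1−A)/(4σ)]^(1/4) = [2604×0.24/(4×5.67×10⁻⁸)]^(1/4) = 229.1 K.
ΔT = T_surf − T_eq = 737 − 229.1.

ΔT ≈ 507.9 K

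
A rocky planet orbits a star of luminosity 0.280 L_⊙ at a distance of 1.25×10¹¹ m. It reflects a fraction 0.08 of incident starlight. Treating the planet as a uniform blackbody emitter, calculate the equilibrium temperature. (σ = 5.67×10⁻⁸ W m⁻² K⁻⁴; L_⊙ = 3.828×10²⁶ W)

L = 0.280 × 3.828×10²⁶ = 1.07×10²⁶ W.
Flux: S = L/(4πd²) = 1.07×10²⁶/(4π×(1.25×10¹¹)²) = 546 W m⁻².
Energy balance: absorbed = emitted ⇒ πR²·S(1−A) = 4πR²·σT_eq⁴, so T_eq⁴ = S(1−A)/(4σ).
T_eq = [546 × 0.92 / (4 × 5.67×10⁻⁸)]^(1/4) = (2.21×10⁹)^(1/4) = 217 K.

T_eq ≈ 217 K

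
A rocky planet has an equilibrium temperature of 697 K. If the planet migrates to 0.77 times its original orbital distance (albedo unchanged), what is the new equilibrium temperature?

T_eq ≈ 794 K

T_eq ∝ L^(1/4) · d^(−1/2).
T′ = 697 / 0.77^(1/2) = 794 K.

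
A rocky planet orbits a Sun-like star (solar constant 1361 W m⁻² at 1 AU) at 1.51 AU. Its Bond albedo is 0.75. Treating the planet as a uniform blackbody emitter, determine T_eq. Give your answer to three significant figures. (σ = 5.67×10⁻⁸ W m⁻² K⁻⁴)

Flux at 1.51 AU: S = 1361/1.51² = 597 W m⁻².
Energy balance: absorbed = emitted ⇒ πR²·S(1−A) = 4πR²·σT_eq⁴, so T_eq⁴ = S(1−A)/(4σ).
T_eq = [597 × 0.25 / (4 × 5.67×10⁻⁸)]^(1/4) = (6.58×10⁸)^(1/4) = 160 K.

T_eq ≈ 160 K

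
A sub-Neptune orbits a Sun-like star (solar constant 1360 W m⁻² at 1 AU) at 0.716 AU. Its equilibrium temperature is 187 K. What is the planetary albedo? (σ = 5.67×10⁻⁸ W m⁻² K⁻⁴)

A ≈ 0.90

Flux at 0.716 AU: S = 1360/0.716² = 2650 W m⁻².
From T_eq⁴ = S(1−A)/(4σ): 1−A = 4σT_eq⁴/S.
1−A = 4 × 5.67×10⁻⁸ × (187)⁴ / 2650 = 0.105.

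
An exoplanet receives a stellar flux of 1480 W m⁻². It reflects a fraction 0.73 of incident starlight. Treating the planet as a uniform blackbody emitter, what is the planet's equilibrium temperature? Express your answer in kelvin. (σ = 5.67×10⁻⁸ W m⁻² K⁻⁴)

T_eq ≈ 205 K

Energy balance: absorbed = emitted ⇒ πR²·S(1−A) = 4πR²·σT_eq⁴, so T_eq⁴ = S(1−A)/(4σ).
T_eq = [1480 × 0.27 / (4 × 5.67×10⁻⁸)]^(1/4) = (1.76×10⁹)^(1/4) = 205 K.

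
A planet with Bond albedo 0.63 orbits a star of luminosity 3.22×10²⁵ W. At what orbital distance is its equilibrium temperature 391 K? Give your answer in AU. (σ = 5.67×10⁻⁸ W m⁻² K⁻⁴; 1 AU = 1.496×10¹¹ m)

From T_eq⁴ = L(1−A)/(16πσd²): d = √[L(1−A)/(16πσT_eq⁴)].
d = √[3.22×10²⁵ × 0.37 / (16π × 5.67×10⁻⁸ × (391)⁴)] = 1.34×10¹⁰ m = 0.0894 AU.

d ≈ 0.0894 AU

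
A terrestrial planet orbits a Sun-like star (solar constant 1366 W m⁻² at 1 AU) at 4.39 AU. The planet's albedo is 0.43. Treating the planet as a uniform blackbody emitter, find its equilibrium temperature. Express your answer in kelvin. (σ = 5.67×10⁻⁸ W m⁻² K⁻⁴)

T_eq ≈ 116 K

Flux at 4.39 AU: S = 1366/4.39² = 70.9 W m⁻².
Energy balance: absorbed = emitted ⇒ πR²·S(1−A) = 4πR²·σT_eq⁴, so T_eq⁴ = S(1−A)/(4σ).
T_eq = [70.9 × 0.57 / (4 × 5.67×10⁻⁸)]^(1/4) = (1.78×10⁸)^(1/4) = 116 K.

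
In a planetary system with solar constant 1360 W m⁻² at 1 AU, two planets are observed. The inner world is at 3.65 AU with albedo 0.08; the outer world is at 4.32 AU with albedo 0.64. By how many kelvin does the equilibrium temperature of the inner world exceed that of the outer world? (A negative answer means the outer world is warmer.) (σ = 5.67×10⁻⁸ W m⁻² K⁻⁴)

ΔT ≈ 38.9 K

T_eq = [S₀(1−A)/(4σd²)]^(1/4), so T ∝ (1−A)^(1/4) / √d.
T₁ = [1360×0.92/(4×5.67×10⁻⁸×3.65²)]^(1/4) = 142.65 K.
T₂ = [1360×0.36/(4×5.67×10⁻⁸×4.32²)]^(1/4) = 103.71 K.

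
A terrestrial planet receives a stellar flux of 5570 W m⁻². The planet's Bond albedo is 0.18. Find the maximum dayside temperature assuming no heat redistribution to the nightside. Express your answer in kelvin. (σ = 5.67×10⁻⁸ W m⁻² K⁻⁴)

With no redistribution each surface element balances locally: S(1−A) = σT⁴.
T = [5570 × 0.82 / 5.67×10⁻⁸]^(1/4) = (8.06×10¹⁰)^(1/4) = 533 K.

T_ss ≈ 533 K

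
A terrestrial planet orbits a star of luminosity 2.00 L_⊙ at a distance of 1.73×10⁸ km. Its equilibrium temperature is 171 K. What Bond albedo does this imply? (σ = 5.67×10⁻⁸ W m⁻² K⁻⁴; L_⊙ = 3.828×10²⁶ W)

d = 1.73×10⁸ km = 1.73×10¹¹ m.
L = 2.00 × 3.828×10²⁶ = 7.66×10²⁶ W.
Flux: S = L/(4πd²) = 7.66×10²⁶/(4π×(1.73×10¹¹)²) = 2040 W m⁻².
From T_eq⁴ = S(1−A)/(4σ): 1−A = 4σT_eq⁴/S.
1−A = 4 × 5.67×10⁻⁸ × (171)⁴ / 2040 = 0.095.

A ≈ 0.90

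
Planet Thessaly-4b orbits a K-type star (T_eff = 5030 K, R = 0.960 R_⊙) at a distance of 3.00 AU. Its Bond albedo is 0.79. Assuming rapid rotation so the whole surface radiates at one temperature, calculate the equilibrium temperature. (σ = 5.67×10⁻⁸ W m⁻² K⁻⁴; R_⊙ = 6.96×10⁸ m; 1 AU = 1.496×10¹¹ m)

T_eq ≈ 92.9 K

R_⋆ = 0.960 × 6.96×10⁸ = 6.68×10⁸ m.
d = 3.00 AU = 4.49×10¹¹ m.
L = 4πR_⋆²σT_⋆⁴ = 4π(6.68×10⁸)² × 5.67×10⁻⁸ × (5030)⁴ = 2.04×10²⁶ W.
S = L/(4πd²) = 80.4 W m⁻².
Energy balance: absorbed = emitted ⇒ πR²·S(1−A) = 4πR²·σT_eq⁴, so T_eq⁴ = S(1−A)/(4σ).
T_eq = [80.4 × 0.21 / (4 × 5.67×10⁻⁸)]^(1/4) = (7.45×10⁷)^(1/4) = 92.9 K.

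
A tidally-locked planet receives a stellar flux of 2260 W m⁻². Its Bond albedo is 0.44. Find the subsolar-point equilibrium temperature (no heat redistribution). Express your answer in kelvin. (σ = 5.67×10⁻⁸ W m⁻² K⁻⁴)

T_ss ≈ 387 K

At the subsolar point the surface absorbs S(1−A) and emits σT⁴ per unit area — no factor of 4, since only the local patch is in balance.
T = [2260 × 0.56 / 5.67×10⁻⁸]^(1/4) = (2.23×10¹⁰)^(1/4) = 387 K.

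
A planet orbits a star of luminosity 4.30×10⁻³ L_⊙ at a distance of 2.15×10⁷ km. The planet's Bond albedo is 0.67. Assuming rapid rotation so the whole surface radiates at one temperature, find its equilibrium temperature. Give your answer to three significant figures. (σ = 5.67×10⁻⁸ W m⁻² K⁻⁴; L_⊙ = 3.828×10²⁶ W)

T_eq ≈ 142 K

d = 2.15×10⁷ km = 2.15×10¹⁰ m.
L = 4.30×10⁻³ × 3.828×10²⁶ = 1.65×10²⁴ W.
Flux: S = L/(4πd²) = 1.65×10²⁴/(4π×(2.15×10¹⁰)²) = 283 W m⁻².
Energy balance: absorbed = emitted ⇒ πR²·S(1−A) = 4πR²·σT_eq⁴, so T_eq⁴ = S(1−A)/(4σ).
T_eq = [283 × 0.33 / (4 × 5.67×10⁻⁸)]^(1/4) = (4.12×10⁸)^(1/4) = 142 K.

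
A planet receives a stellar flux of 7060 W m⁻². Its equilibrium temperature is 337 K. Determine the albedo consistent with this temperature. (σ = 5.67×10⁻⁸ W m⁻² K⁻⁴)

From T_eq⁴ = S(1−A)/(4σ): 1−A = 4σT_eq⁴/S.
1−A = 4 × 5.67×10⁻⁸ × (337)⁴ / 7060 = 0.414.

A ≈ 0.59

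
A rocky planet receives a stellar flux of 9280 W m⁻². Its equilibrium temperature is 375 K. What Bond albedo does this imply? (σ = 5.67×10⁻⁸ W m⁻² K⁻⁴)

A ≈ 0.52

From T_eq⁴ = S(1−A)/(4σ): 1−A = 4σT_eq⁴/S.
1−A = 4 × 5.67×10⁻⁸ × (375)⁴ / 9280 = 0.483.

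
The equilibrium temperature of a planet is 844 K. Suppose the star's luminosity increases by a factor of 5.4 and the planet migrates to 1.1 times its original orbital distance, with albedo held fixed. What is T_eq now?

T_eq ∝ L^(1/4) · d^(−1/2).
T′ = 844 × 5.4^(1/4) / 1.1^(1/2) = 1230 K.

T_eq ≈ 1230 K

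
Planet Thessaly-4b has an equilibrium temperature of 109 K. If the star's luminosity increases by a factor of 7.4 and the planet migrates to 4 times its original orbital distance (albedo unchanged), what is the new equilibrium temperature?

T_eq ≈ 89.9 K

T_eq ∝ L^(1/4) · d^(−1/2).
T′ = 109 × 7.4^(1/4) / 4^(1/2) = 89.9 K.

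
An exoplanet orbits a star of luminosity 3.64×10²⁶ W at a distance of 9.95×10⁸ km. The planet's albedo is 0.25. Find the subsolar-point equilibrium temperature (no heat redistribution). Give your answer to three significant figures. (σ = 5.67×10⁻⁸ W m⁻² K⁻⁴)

T_ss ≈ 140 K

d = 9.95×10⁸ km = 9.95×10¹¹ m.
Flux: S = L/(4πd²) = 3.64×10²⁶/(4π×(9.95×10¹¹)²) = 29.3 W m⁻².
At the subsolar point the surface absorbs S(1−A) and emits σT⁴ per unit area — no factor of 4, since only the local patch is in balance.
T = [29.3 × 0.75 / 5.67×10⁻⁸]^(1/4) = (3.87×10⁸)^(1/4) = 140 K.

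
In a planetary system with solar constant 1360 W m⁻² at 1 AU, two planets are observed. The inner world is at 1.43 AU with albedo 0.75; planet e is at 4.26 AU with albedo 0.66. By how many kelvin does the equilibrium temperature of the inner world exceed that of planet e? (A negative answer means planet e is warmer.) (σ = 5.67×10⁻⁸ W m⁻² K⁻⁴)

T_eq = [S₀(1−A)/(4σd²)]^(1/4), so T ∝ (1−A)^(1/4) / √d.
T₁ = [1360×0.25/(4×5.67×10⁻⁸×1.43²)]^(1/4) = 164.55 K.
T₂ = [1360×0.34/(4×5.67×10⁻⁸×4.26²)]^(1/4) = 102.95 K.

ΔT ≈ 61.6 K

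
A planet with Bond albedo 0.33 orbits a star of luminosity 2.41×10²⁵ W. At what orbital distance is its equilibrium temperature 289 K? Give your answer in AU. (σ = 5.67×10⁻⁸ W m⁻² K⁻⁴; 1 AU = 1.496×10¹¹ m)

d ≈ 0.190 AU

From T_eq⁴ = L(1−A)/(16πσd²): d = √[L(1−A)/(16πσT_eq⁴)].
d = √[2.41×10²⁵ × 0.67 / (16π × 5.67×10⁻⁸ × (289)⁴)] = 2.85×10¹⁰ m = 0.190 AU.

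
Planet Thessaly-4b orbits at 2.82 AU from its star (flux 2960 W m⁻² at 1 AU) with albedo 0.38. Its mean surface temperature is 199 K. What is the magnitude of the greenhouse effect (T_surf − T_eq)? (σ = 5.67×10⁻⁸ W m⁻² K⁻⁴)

ΔT ≈ 20.4 K

S = 2960/2.82² = 372.2 W m⁻².
T_eq = [S(1−A)/(4σ)]^(1/4) = [372.2×0.62/(4×5.67×10⁻⁸)]^(1/4) = 178.6 K.
ΔT = T_surf − T_eq = 199 − 178.6.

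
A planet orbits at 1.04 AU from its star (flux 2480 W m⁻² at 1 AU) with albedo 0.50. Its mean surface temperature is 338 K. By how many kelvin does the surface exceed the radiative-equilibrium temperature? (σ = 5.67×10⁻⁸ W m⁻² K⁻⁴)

ΔT ≈ 71.4 K

S = 2480/1.04² = 2293 W m⁻².
T_eq = [S(1−A)/(4σ)]^(1/4) = [2293×0.50/(4×5.67×10⁻⁸)]^(1/4) = 266.6 K.
ΔT = T_surf − T_eq = 338 − 266.6.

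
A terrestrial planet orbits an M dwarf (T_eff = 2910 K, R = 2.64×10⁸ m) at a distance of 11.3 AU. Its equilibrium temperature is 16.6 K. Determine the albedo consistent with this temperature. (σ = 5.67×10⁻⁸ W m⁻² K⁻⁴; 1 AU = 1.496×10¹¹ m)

d = 11.3 AU = 1.69×10¹² m.
L = 4πR_⋆²σT_⋆⁴ = 4π(2.64×10⁸)² × 5.67×10⁻⁸ × (2910)⁴ = 3.56×10²⁴ W.
S = L/(4πd²) = 0.0992 W m⁻².
From T_eq⁴ = S(1−A)/(4σ): 1−A = 4σT_eq⁴/S.
1−A = 4 × 5.67×10⁻⁸ × (16.6)⁴ / 0.0992 = 0.174.

A ≈ 0.83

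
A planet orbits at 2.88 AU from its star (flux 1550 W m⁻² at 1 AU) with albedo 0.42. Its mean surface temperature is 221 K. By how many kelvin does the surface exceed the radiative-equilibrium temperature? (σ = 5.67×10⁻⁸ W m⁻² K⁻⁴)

S = 1550/2.88² = 186.9 W m⁻².
T_eq = [S(1−A)/(4σ)]^(1/4) = [186.9×0.58/(4×5.67×10⁻⁸)]^(1/4) = 147.9 K.
ΔT = T_surf − T_eq = 221 − 147.9.

ΔT ≈ 73.1 K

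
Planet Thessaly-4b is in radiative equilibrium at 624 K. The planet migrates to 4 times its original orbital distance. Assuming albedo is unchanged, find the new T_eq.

T_eq ≈ 312 K

T_eq ∝ L^(1/4) · d^(−1/2).
T′ = 624 / 4^(1/2) = 312 K.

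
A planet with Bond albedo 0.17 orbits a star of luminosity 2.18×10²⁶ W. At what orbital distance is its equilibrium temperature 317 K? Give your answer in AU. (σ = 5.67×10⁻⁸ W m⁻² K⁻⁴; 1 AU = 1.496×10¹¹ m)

d ≈ 0.530 AU

From T_eq⁴ = L(1−A)/(16πσd²): d = √[L(1−A)/(16πσT_eq⁴)].
d = √[2.18×10²⁶ × 0.83 / (16π × 5.67×10⁻⁸ × (317)⁴)] = 7.93×10¹⁰ m = 0.530 AU.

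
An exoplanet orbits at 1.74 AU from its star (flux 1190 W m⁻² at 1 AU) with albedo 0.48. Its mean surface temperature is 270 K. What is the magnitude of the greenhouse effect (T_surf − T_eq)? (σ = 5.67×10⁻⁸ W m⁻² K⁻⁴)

S = 1190/1.74² = 393.1 W m⁻².
T_eq = [S(1−A)/(4σ)]^(1/4) = [393.1×0.52/(4×5.67×10⁻⁸)]^(1/4) = 173.3 K.
ΔT = T_surf − T_eq = 270 − 173.3.

ΔT ≈ 96.7 K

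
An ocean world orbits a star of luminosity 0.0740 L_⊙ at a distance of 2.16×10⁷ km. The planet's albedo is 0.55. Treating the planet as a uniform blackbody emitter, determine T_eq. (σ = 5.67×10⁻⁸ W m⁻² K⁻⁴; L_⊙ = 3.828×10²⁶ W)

T_eq ≈ 313 K

d = 2.16×10⁷ km = 2.16×10¹⁰ m.
L = 0.0740 × 3.828×10²⁶ = 2.83×10²⁵ W.
Flux: S = L/(4πd²) = 2.83×10²⁵/(4π×(2.16×10¹⁰)²) = 4830 W m⁻².
Energy balance: absorbed = emitted ⇒ πR²·S(1−A) = 4πR²·σT_eq⁴, so T_eq⁴ = S(1−A)/(4σ).
T_eq = [4830 × 0.45 / (4 × 5.67×10⁻⁸)]^(1/4) = (9.59×10⁹)^(1/4) = 313 K.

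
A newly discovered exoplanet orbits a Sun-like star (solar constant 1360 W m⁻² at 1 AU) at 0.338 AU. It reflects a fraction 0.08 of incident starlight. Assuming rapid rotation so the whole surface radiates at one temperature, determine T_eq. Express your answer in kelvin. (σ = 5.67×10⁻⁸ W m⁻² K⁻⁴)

Flux at 0.338 AU: S = 1360/0.338² = 1.19×10⁴ W m⁻².
Energy balance: absorbed = emitted ⇒ πR²·S(1−A) = 4πR²·σT_eq⁴, so T_eq⁴ = S(1−A)/(4σ).
T_eq = [1.19×10⁴ × 0.92 / (4 × 5.67×10⁻⁸)]^(1/4) = (4.83×10¹⁰)^(1/4) = 469 K.

T_eq ≈ 469 K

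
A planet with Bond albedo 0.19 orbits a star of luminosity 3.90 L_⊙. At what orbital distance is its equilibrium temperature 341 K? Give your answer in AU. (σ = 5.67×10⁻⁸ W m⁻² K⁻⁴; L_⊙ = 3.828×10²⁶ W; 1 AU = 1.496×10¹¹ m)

d ≈ 1.18 AU

L = 3.90 × 3.828×10²⁶ = 1.49×10²⁷ W.
From T_eq⁴ = L(1−A)/(16πσd²): d = √[L(1−A)/(16πσT_eq⁴)].
d = √[1.49×10²⁷ × 0.81 / (16π × 5.67×10⁻⁸ × (341)⁴)] = 1.77×10¹¹ m = 1.18 AU.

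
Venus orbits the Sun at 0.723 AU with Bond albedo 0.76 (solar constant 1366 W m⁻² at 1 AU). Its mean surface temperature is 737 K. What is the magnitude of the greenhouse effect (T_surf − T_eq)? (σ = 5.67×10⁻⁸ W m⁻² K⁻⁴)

ΔT ≈ 507.7 K

S = 1366/0.723² = 2613 W m⁻².
T_eq = [S(1−A)/(4σ)]^(1/4) = [2613×0.24/(4×5.67×10⁻⁸)]^(1/4) = 229.3 K.
ΔT = T_surf − T_eq = 737 − 229.3.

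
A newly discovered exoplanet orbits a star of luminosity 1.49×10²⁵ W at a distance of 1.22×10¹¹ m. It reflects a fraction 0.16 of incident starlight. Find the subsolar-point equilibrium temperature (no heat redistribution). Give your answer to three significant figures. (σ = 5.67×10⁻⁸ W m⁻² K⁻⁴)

Flux: S = L/(4πd²) = 1.49×10²⁵/(4π×(1.22×10¹¹)²) = 79.7 W m⁻².
At the subsolar point the surface absorbs S(1−A) and emits σT⁴ per unit area — no factor of 4, since only the local patch is in balance.
T = [79.7 × 0.84 / 5.67×10⁻⁸]^(1/4) = (1.18×10⁹)^(1/4) = 185 K.

T_ss ≈ 185 K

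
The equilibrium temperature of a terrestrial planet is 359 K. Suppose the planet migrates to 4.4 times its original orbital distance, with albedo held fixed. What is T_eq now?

T_eq ≈ 171 K

T_eq ∝ L^(1/4) · d^(−1/2).
T′ = 359 / 4.4^(1/2) = 171 K.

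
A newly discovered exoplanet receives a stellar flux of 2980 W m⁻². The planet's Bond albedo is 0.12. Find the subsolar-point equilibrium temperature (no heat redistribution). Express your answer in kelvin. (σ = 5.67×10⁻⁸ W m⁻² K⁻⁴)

At the subsolar point the surface absorbs S(1−A) and emits σT⁴ per unit area — no factor of 4, since only the local patch is in balance.
T = [2980 × 0.88 / 5.67×10⁻⁸]^(1/4) = (4.63×10¹⁰)^(1/4) = 464 K.

T_ss ≈ 464 K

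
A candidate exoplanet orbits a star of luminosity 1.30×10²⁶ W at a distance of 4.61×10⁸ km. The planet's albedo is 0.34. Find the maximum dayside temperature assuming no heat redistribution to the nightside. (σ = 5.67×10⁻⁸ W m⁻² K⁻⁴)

T_ss ≈ 154 K

d = 4.61×10⁸ km = 4.61×10¹¹ m.
Flux: S = L/(4πd²) = 1.30×10²⁶/(4π×(4.61×10¹¹)²) = 48.7 W m⁻².
With no redistribution each surface element balances locally: S(1−A) = σT⁴.
T = [48.7 × 0.66 / 5.67×10⁻⁸]^(1/4) = (5.67×10⁸)^(1/4) = 154 K.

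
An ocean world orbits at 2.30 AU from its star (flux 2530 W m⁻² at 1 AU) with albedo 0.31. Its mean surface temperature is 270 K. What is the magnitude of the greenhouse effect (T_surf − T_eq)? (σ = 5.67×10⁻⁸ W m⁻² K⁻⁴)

S = 2530/2.30² = 478.3 W m⁻².
T_eq = [S(1−A)/(4σ)]^(1/4) = [478.3×0.69/(4×5.67×10⁻⁸)]^(1/4) = 195.3 K.
ΔT = T_surf − T_eq = 270 − 195.3.

ΔT ≈ 74.7 K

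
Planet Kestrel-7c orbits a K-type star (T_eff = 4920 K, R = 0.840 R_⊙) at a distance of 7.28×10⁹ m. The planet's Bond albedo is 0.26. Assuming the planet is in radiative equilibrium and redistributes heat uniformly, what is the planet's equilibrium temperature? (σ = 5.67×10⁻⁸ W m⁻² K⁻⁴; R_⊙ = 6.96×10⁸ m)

R_⋆ = 0.840 × 6.96×10⁸ = 5.85×10⁸ m.
L = 4πR_⋆²σT_⋆⁴ = 4π(5.85×10⁸)² × 5.67×10⁻⁸ × (4920)⁴ = 1.43×10²⁶ W.
S = L/(4πd²) = 2.14×10⁵ W m⁻².
Energy balance: absorbed = emitted ⇒ πR²·S(1−A) = 4πR²·σT_eq⁴, so T_eq⁴ = S(1−A)/(4σ).
T_eq = [2.14×10⁵ × 0.74 / (4 × 5.67×10⁻⁸)]^(1/4) = (6.99×10¹¹)^(1/4) = 914 K.

T_eq ≈ 914 K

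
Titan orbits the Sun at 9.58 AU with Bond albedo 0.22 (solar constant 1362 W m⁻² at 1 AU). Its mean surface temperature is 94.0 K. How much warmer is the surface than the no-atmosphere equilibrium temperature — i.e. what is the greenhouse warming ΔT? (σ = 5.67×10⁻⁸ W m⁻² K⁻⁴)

ΔT ≈ 9.5 K

S = 1362/9.58² = 14.84 W m⁻².
T_eq = [S(1−A)/(4σ)]^(1/4) = [14.84×0.78/(4×5.67×10⁻⁸)]^(1/4) = 84.5 K.
ΔT = T_surf − T_eq = 94 − 84.5.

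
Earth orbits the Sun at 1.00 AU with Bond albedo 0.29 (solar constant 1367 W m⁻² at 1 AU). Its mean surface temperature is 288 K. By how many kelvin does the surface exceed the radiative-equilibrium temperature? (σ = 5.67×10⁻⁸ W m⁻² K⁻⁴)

ΔT ≈ 32.2 K

S = 1367/1.00² = 1367 W m⁻².
T_eq = [S(1−A)/(4σ)]^(1/4) = [1367×0.71/(4×5.67×10⁻⁸)]^(1/4) = 255.8 K.
ΔT = T_surf − T_eq = 288 − 255.8.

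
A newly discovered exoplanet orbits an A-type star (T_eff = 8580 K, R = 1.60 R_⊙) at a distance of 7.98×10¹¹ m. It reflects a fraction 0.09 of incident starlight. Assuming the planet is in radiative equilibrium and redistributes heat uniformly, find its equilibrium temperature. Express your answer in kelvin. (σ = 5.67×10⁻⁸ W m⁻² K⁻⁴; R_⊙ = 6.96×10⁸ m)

R_⋆ = 1.60 × 6.96×10⁸ = 1.11×10⁹ m.
L = 4πR_⋆²σT_⋆⁴ = 4π(1.11×10⁹)² × 5.67×10⁻⁸ × (8580)⁴ = 4.79×10²⁷ W.
S = L/(4πd²) = 598 W m⁻².
Energy balance: absorbed = emitted ⇒ πR²·S(1−A) = 4πR²·σT_eq⁴, so T_eq⁴ = S(1−A)/(4σ).
T_eq = [598 × 0.91 / (4 × 5.67×10⁻⁸)]^(1/4) = (2.40×10⁹)^(1/4) = 221 K.

T_eq ≈ 221 K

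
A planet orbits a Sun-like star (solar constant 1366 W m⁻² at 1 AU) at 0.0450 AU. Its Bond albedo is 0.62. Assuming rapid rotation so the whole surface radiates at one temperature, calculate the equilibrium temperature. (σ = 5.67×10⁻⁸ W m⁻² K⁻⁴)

T_eq ≈ 1030 K

Flux at 0.0450 AU: S = 1366/0.0450² = 6.75×10⁵ W m⁻².
Energy balance: absorbed = emitted ⇒ πR²·S(1−A) = 4πR²·σT_eq⁴, so T_eq⁴ = S(1−A)/(4σ).
T_eq = [6.75×10⁵ × 0.38 / (4 × 5.67×10⁻⁸)]^(1/4) = (1.13×10¹²)^(1/4) = 1030 K.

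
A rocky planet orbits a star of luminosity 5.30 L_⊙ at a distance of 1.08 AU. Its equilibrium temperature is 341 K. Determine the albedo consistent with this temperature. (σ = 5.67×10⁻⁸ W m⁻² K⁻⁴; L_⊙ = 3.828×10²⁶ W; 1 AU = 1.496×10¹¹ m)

d = 1.08 AU = 1.62×10¹¹ m.
L = 5.30 × 3.828×10²⁶ = 2.03×10²⁷ W.
Flux: S = L/(4πd²) = 2.03×10²⁷/(4π×(1.62×10¹¹)²) = 6180 W m⁻².
From T_eq⁴ = S(1−A)/(4σ): 1−A = 4σT_eq⁴/S.
1−A = 4 × 5.67×10⁻⁸ × (341)⁴ / 6180 = 0.496.

A ≈ 0.50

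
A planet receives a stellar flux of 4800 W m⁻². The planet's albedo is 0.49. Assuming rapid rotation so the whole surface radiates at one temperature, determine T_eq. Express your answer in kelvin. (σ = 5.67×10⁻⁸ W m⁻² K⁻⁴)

T_eq ≈ 322 K

Energy balance: absorbed = emitted ⇒ πR²·S(1−A) = 4πR²·σT_eq⁴, so T_eq⁴ = S(1−A)/(4σ).
T_eq = [4800 × 0.51 / (4 × 5.67×10⁻⁸)]^(1/4) = (1.08×10¹⁰)^(1/4) = 322 K.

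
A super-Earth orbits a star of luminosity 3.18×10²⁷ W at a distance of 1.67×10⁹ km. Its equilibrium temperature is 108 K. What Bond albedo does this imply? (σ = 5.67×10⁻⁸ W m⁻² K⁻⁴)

d = 1.67×10⁹ km = 1.67×10¹² m.
Flux: S = L/(4πd²) = 3.18×10²⁷/(4π×(1.67×10¹²)²) = 90.7 W m⁻².
From T_eq⁴ = S(1−A)/(4σ): 1−A = 4σT_eq⁴/S.
1−A = 4 × 5.67×10⁻⁸ × (108)⁴ / 90.7 = 0.340.

A ≈ 0.66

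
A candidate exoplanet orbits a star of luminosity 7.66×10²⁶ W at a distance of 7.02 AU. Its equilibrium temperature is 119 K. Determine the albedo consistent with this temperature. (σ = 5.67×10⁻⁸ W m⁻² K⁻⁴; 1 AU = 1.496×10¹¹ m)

A ≈ 0.18

d = 7.02 AU = 1.05×10¹² m.
Flux: S = L/(4πd²) = 7.66×10²⁶/(4π×(1.05×10¹²)²) = 55.3 W m⁻².
From T_eq⁴ = S(1−A)/(4σ): 1−A = 4σT_eq⁴/S.
1−A = 4 × 5.67×10⁻⁸ × (119)⁴ / 55.3 = 0.823.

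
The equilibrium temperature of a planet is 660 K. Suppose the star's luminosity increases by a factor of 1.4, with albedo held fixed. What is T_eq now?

T_eq ≈ 718 K

T_eq ∝ L^(1/4) · d^(−1/2).
T′ = 660 × 1.4^(1/4) = 718 K.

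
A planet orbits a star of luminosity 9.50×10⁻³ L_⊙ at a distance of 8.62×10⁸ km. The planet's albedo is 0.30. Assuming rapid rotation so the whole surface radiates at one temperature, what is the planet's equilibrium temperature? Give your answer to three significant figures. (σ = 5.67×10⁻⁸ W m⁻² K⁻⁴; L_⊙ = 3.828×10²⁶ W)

d = 8.62×10⁸ km = 8.62×10¹¹ m.
L = 9.50×10⁻³ × 3.828×10²⁶ = 3.64×10²⁴ W.
Flux: S = L/(4πd²) = 3.64×10²⁴/(4π×(8.62×10¹¹)²) = 0.389 W m⁻².
Energy balance: absorbed = emitted ⇒ πR²·S(1−A) = 4πR²·σT_eq⁴, so T_eq⁴ = S(1−A)/(4σ).
T_eq = [0.389 × 0.70 / (4 × 5.67×10⁻⁸)]^(1/4) = (1.20×10⁶)^(1/4) = 33.1 K.

T_eq ≈ 33.1 K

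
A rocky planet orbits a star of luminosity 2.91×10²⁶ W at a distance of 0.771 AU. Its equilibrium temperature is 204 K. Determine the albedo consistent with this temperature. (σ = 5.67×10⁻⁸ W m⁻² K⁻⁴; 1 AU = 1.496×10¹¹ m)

A ≈ 0.77

d = 0.771 AU = 1.15×10¹¹ m.
Flux: S = L/(4πd²) = 2.91×10²⁶/(4π×(1.15×10¹¹)²) = 1740 W m⁻².
From T_eq⁴ = S(1−A)/(4σ): 1−A = 4σT_eq⁴/S.
1−A = 4 × 5.67×10⁻⁸ × (204)⁴ / 1740 = 0.226.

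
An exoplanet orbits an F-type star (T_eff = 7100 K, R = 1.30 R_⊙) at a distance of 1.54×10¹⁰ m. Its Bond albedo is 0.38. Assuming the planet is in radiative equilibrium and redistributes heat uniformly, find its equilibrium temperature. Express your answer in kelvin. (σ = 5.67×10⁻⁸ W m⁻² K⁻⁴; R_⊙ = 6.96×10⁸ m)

T_eq ≈ 1080 K

R_⋆ = 1.30 × 6.96×10⁸ = 9.05×10⁸ m.
L = 4πR_⋆²σT_⋆⁴ = 4π(9.05×10⁸)² × 5.67×10⁻⁸ × (7100)⁴ = 1.48×10²⁷ W.
S = L/(4πd²) = 4.97×10⁵ W m⁻².
Energy balance: absorbed = emitted ⇒ πR²·S(1−A) = 4πR²·σT_eq⁴, so T_eq⁴ = S(1−A)/(4σ).
T_eq = [4.97×10⁵ × 0.62 / (4 × 5.67×10⁻⁸)]^(1/4) = (1.36×10¹²)^(1/4) = 1080 K.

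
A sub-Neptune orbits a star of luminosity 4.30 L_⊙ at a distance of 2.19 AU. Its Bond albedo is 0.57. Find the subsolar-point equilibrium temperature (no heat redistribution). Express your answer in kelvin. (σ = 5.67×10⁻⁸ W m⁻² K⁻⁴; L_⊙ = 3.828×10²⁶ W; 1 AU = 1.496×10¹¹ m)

T_ss ≈ 310 K

d = 2.19 AU = 3.28×10¹¹ m.
L = 4.30 × 3.828×10²⁶ = 1.65×10²⁷ W.
Flux: S = L/(4πd²) = 1.65×10²⁷/(4π×(3.28×10¹¹)²) = 1220 W m⁻².
At the subsolar point the surface absorbs S(1−A) and emits σT⁴ per unit area — no factor of 4, since only the local patch is in balance.
T = [1220 × 0.43 / 5.67×10⁻⁸]^(1/4) = (9.25×10⁹)^(1/4) = 310 K.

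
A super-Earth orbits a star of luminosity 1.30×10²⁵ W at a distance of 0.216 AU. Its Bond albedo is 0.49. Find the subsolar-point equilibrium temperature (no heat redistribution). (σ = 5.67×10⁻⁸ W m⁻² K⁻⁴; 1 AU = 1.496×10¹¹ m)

d = 0.216 AU = 3.23×10¹⁰ m.
Flux: S = L/(4πd²) = 1.30×10²⁵/(4π×(3.23×10¹⁰)²) = 991 W m⁻².
At the subsolar point the surface absorbs S(1−A) and emits σT⁴ per unit area — no factor of 4, since only the local patch is in balance.
T = [991 × 0.51 / 5.67×10⁻⁸]^(1/4) = (8.91×10⁹)^(1/4) = 307 K.

T_ss ≈ 307 K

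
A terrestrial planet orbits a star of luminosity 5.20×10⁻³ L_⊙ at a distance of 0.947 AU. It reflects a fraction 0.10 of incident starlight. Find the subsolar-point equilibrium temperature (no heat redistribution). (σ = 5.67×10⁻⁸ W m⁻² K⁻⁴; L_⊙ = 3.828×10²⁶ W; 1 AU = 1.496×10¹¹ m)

T_ss ≈ 106 K

d = 0.947 AU = 1.42×10¹¹ m.
L = 5.20×10⁻³ × 3.828×10²⁶ = 1.99×10²⁴ W.
Flux: S = L/(4πd²) = 1.99×10²⁴/(4π×(1.42×10¹¹)²) = 7.89 W m⁻².
At the subsolar point the surface absorbs S(1−A) and emits σT⁴ per unit area — no factor of 4, since only the local patch is in balance.
T = [7.89 × 0.90 / 5.67×10⁻⁸]^(1/4) = (1.25×10⁸)^(1/4) = 106 K.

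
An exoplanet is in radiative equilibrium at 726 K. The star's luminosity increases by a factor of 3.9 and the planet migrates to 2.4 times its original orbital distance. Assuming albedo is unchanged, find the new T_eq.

T_eq ≈ 659 K

T_eq ∝ L^(1/4) · d^(−1/2).
T′ = 726 × 3.9^(1/4) / 2.4^(1/2) = 659 K.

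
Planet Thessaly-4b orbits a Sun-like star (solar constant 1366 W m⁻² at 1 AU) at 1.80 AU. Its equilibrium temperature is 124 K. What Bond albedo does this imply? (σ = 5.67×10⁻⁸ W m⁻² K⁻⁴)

A ≈ 0.87

Flux at 1.80 AU: S = 1366/1.80² = 422 W m⁻².
From T_eq⁴ = S(1−A)/(4σ): 1−A = 4σT_eq⁴/S.
1−A = 4 × 5.67×10⁻⁸ × (124)⁴ / 422 = 0.127.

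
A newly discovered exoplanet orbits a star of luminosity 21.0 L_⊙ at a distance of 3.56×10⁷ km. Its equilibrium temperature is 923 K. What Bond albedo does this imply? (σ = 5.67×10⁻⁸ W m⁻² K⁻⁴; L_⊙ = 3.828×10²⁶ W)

A ≈ 0.67

d = 3.56×10⁷ km = 3.56×10¹⁰ m.
L = 21.0 × 3.828×10²⁶ = 8.04×10²⁷ W.
Flux: S = L/(4πd²) = 8.04×10²⁷/(4π×(3.56×10¹⁰)²) = 5.05×10⁵ W m⁻².
From T_eq⁴ = S(1−A)/(4σ): 1−A = 4σT_eq⁴/S.
1−A = 4 × 5.67×10⁻⁸ × (923)⁴ / 5.05×10⁵ = 0.326.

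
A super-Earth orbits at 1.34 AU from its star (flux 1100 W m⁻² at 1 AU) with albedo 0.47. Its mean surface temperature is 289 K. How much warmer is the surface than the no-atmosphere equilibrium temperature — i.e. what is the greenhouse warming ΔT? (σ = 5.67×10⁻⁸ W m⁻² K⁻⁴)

S = 1100/1.34² = 612.6 W m⁻².
T_eq = [S(1−A)/(4σ)]^(1/4) = [612.6×0.53/(4×5.67×10⁻⁸)]^(1/4) = 194.5 K.
ΔT = T_surf − T_eq = 289 − 194.5.

ΔT ≈ 94.5 K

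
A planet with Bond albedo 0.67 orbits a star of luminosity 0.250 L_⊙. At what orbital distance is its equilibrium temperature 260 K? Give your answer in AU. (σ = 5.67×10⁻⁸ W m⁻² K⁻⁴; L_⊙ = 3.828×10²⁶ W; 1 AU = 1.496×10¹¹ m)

d ≈ 0.329 AU

L = 0.250 × 3.828×10²⁶ = 9.57×10²⁵ W.
From T_eq⁴ = L(1−A)/(16πσd²): d = √[L(1−A)/(16πσT_eq⁴)].
d = √[9.57×10²⁵ × 0.33 / (16π × 5.67×10⁻⁸ × (260)⁴)] = 4.92×10¹⁰ m = 0.329 AU.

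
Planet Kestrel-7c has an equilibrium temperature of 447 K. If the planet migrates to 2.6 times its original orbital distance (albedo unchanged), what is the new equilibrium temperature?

T_eq ∝ L^(1/4) · d^(−1/2).
T′ = 447 / 2.6^(1/2) = 277 K.

T_eq ≈ 277 K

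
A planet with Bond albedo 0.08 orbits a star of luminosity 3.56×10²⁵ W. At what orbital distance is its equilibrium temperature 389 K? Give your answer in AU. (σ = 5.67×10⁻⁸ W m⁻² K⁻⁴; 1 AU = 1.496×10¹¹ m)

From T_eq⁴ = L(1−A)/(16πσd²): d = √[L(1−A)/(16πσT_eq⁴)].
d = √[3.56×10²⁵ × 0.92 / (16π × 5.67×10⁻⁸ × (389)⁴)] = 2.24×10¹⁰ m = 0.150 AU.

d ≈ 0.150 AU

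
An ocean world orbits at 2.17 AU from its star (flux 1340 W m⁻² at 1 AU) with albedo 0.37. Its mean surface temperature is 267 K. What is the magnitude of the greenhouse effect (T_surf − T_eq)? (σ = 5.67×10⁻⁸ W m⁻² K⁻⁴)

ΔT ≈ 99.3 K

S = 1340/2.17² = 284.6 W m⁻².
T_eq = [S(1−A)/(4σ)]^(1/4) = [284.6×0.63/(4×5.67×10⁻⁸)]^(1/4) = 167.7 K.
ΔT = T_surf − T_eq = 267 − 167.7.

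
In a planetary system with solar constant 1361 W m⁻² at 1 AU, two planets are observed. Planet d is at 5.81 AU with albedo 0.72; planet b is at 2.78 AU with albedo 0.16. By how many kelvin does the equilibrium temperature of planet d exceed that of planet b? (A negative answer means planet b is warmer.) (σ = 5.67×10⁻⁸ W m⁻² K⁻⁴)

T_eq = [S₀(1−A)/(4σd²)]^(1/4), so T ∝ (1−A)^(1/4) / √d.
T₁ = [1361×0.28/(4×5.67×10⁻⁸×5.81²)]^(1/4) = 84.00 K.
T₂ = [1361×0.84/(4×5.67×10⁻⁸×2.78²)]^(1/4) = 159.81 K.

ΔT ≈ -75.8 K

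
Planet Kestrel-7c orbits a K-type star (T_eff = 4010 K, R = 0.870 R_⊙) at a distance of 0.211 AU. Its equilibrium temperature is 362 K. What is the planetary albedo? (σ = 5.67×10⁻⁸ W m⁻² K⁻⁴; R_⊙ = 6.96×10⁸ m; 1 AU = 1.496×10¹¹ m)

A ≈ 0.28

R_⋆ = 0.870 × 6.96×10⁸ = 6.06×10⁸ m.
d = 0.211 AU = 3.16×10¹⁰ m.
L = 4πR_⋆²σT_⋆⁴ = 4π(6.06×10⁸)² × 5.67×10⁻⁸ × (4010)⁴ = 6.76×10²⁵ W.
S = L/(4πd²) = 5390 W m⁻².
From T_eq⁴ = S(1−A)/(4σ): 1−A = 4σT_eq⁴/S.
1−A = 4 × 5.67×10⁻⁸ × (362)⁴ / 5390 = 0.722.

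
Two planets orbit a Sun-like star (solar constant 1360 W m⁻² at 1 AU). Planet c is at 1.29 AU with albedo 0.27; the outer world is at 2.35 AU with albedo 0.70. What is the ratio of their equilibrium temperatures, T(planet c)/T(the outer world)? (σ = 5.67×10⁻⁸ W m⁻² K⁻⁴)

T₁/T₂ ≈ 1.686

T_eq = [S₀(1−A)/(4σd²)]^(1/4), so T ∝ (1−A)^(1/4) / √d.
T₁ = [1360×0.73/(4×5.67×10⁻⁸×1.29²)]^(1/4) = 226.47 K.
T₂ = [1360×0.30/(4×5.67×10⁻⁸×2.35²)]^(1/4) = 134.34 K.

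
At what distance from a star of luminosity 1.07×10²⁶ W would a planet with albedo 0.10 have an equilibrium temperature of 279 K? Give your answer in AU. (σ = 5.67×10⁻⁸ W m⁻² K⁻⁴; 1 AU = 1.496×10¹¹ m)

d ≈ 0.499 AU

From T_eq⁴ = L(1−A)/(16πσd²): d = √[L(1−A)/(16πσT_eq⁴)].
d = √[1.07×10²⁶ × 0.90 / (16π × 5.67×10⁻⁸ × (279)⁴)] = 7.47×10¹⁰ m = 0.499 AU.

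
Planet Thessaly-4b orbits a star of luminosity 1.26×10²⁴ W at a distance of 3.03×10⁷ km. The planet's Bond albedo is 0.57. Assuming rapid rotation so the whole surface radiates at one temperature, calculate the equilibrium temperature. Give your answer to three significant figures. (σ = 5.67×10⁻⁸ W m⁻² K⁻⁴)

d = 3.03×10⁷ km = 3.03×10¹⁰ m.
Flux: S = L/(4πd²) = 1.26×10²⁴/(4π×(3.03×10¹⁰)²) = 109 W m⁻².
Energy balance: absorbed = emitted ⇒ πR²·S(1−A) = 4πR²·σT_eq⁴, so T_eq⁴ = S(1−A)/(4σ).
T_eq = [109 × 0.43 / (4 × 5.67×10⁻⁸)]^(1/4) = (2.07×10⁸)^(1/4) = 120 K.

T_eq ≈ 120 K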